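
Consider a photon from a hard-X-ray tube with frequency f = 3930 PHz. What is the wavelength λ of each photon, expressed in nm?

0.0763 nm

First convert: f = 3930 PHz = 3.93e18 Hz.
The photon relation is λ = c/f, giving λ = 7.628e-11 m.
Converting to nm: λ = 0.07628 nm ≈ 0.0763 nm.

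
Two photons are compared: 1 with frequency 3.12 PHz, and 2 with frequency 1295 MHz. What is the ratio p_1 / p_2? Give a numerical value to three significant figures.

p_1 = 6.896·10^-27 kg·m/s (from frequency = 3.12 PHz, via p = hf/c).
p_2 = 2.862·10^-33 kg·m/s (from frequency = 1295 MHz, via p = hf/c).
Ratio = 6.896·10^-27 / 2.862·10^-33 = 2.41·10^6.

2.41·10^6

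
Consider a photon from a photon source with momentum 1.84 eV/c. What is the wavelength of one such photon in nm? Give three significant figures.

674 nm

Use h = 6.62607015 × 10^-34 J·s, c = 2.99792458 × 10^8 m/s, 1 eV = 1.602176634 × 10^-19 J.
First convert: p = 1.84 eV/c = 9.8335 × 10^-28 kg·m/s.
Since λ = h/p for a photon, λ = 6.738 × 10^-7 m.
Converting to nm: λ = 673.8 nm ≈ 674 nm.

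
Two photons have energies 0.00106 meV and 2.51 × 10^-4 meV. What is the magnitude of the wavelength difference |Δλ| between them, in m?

Using λ = hc/E: λ₁ = 1.170 m, λ₂ = 4.940 m.
|Δλ| = |1.170 − 4.940| = 3.77 m.

3.77 m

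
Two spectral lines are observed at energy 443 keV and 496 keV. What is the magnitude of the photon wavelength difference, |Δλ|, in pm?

Using λ = hc/E: λ₁ = 2.799e-12 m, λ₂ = 2.500e-12 m.
|Δλ| = |2.799e-12 − 2.500e-12| = 2.99e-13 m = 0.299 pm.

0.299 pm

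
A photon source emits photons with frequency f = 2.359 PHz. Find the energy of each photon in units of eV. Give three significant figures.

9.76 eV

Convert to SI: f = 2.359 PHz = 2.359e15 Hz.
Apply E = hf: E = 1.563e-18 J.
Converting to eV: E = 9.756 eV ≈ 9.76 eV.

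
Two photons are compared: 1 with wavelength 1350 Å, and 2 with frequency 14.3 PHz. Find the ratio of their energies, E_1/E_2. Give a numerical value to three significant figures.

E_1 = 1.471 × 10^-18 J (from wavelength = 1350 Å, via E = hc/λ).
E_2 = 9.475 × 10^-18 J (from frequency = 14.3 PHz, via E = hf).
Ratio = 1.471 × 10^-18 / 9.475 × 10^-18 = 0.155.

0.155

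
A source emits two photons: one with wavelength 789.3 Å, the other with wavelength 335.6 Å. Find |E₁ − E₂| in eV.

21.2 eV

Using E = hc/λ: E₁ = 2.5167e-18 J, E₂ = 5.9191e-18 J.
|ΔE| = |2.5167e-18 − 5.9191e-18| = 3.40e-18 J = 21.2 eV.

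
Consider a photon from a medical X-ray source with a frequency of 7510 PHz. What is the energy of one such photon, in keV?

Take h = 6.62607015e-34 J·s, 1 eV = 1.602176634e-19 J.
In SI units: f = 7510 PHz = 7.51e18 Hz.
For a photon E = hf, so E = 4.976e-15 J.
Converting to keV: E = 31.06 keV ≈ 31.1 keV.

31.1 keV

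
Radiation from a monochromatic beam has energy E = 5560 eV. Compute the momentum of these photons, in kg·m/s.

2.97e-24 kg·m/s

Take c = 2.99792458e8 m/s, 1 eV = 1.602176634e-19 J.
Convert to SI: E = 5560 eV = 8.9081e-16 J.
The photon relation is p = E/c, giving p = 2.971e-24 kg·m/s.
So p ≈ 2.97e-24 kg·m/s.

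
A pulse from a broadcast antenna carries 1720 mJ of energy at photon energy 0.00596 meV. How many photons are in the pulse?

Per-photon energy: E = 9.549e-25 J (from energy = 0.00596 meV).
N = E_total / E_photon = 1.72 J / 9.549e-25 J = 1.80e24.

1.80e24 photons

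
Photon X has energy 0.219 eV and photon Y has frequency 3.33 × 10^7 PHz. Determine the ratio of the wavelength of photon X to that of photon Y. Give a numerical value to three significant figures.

λ_X = 5.661 × 10^-6 m (from energy = 0.219 eV, via λ = hc/E).
λ_Y = 9.003 × 10^-15 m (from frequency = 3.33 × 10^7 PHz, via λ = c/f).
Ratio = 5.661 × 10^-6 / 9.003 × 10^-15 = 6.29 × 10^8.

6.29 × 10^8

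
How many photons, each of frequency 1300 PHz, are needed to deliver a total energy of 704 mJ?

8.17e14 photons

Per-photon energy: E = 8.614e-16 J (from frequency = 1300 PHz).
N = E_total / E_photon = 0.704 J / 8.614e-16 J = 8.17e14.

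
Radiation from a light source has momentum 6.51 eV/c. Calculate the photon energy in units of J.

In SI units: p = 6.51 eV/c = 3.4791e-27 kg·m/s.
Apply E = pc: E = 1.043e-18 J.
So E ≈ 1.04e-18 J.

1.04e-18 J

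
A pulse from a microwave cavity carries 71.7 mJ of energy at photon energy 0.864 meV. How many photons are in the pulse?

5.18e20 photons

Per-photon energy: E = 1.384e-22 J (from energy = 0.864 meV).
N = E_total / E_photon = 0.0717 J / 1.384e-22 J = 5.18e20.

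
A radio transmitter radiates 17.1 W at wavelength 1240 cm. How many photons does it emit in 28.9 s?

Total energy: E_total = P·t = 17.1 × 28.9 = 494.2 J.
Per-photon energy: E = 1.602 × 10^-26 J.
N = E_total / E_photon = 3.08 × 10^28.

3.08 × 10^28 photons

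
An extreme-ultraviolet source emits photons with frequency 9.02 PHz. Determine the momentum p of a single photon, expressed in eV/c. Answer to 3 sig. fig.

Use h = 6.62607015 × 10^-34 J·s, c = 2.99792458 × 10^8 m/s, 1 eV = 1.602176634 × 10^-19 J.
Convert to SI: f = 9.02 PHz = 9.02 × 10^15 Hz.
The photon relation is p = hf/c, giving p = 1.994 × 10^-26 kg·m/s.
Converting to eV/c: p = 37.30 eV/c ≈ 37.3 eV/c.

37.3 eV/c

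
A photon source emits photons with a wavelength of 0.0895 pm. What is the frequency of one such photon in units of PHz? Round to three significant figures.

3.35e6 PHz

Use c = 2.99792458e8 m/s.
First convert: λ = 0.0895 pm = 8.95e-14 m.
The photon relation is f = c/λ, giving f = 3.350e21 Hz.
Converting to PHz: f = 3.350e6 PHz ≈ 3.35e6 PHz.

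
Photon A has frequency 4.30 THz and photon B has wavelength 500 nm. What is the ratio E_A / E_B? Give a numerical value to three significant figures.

7.17 × 10^-3

E_A = 2.849 × 10^-21 J (from frequency = 4.30 THz, via E = hf).
E_B = 3.973 × 10^-19 J (from wavelength = 500 nm, via E = hc/λ).
Ratio = 2.849 × 10^-21 / 3.973 × 10^-19 = 7.17 × 10^-3.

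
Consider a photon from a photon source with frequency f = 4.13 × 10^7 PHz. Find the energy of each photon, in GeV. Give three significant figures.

0.171 GeV

(h = 6.62607015 × 10^-34 J·s, 1 eV = 1.602176634 × 10^-19 J.)
First convert: f = 4.13 × 10^7 PHz = 4.13 × 10^22 Hz.
For a photon E = hf, so E = 2.737 × 10^-11 J.
Converting to GeV: E = 0.1708 GeV ≈ 0.171 GeV.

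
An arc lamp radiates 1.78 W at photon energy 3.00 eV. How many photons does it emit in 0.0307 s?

1.14e17 photons

Total energy: E_total = P·t = 1.78 × 0.0307 = 0.05465 J.
Per-photon energy: E = 4.807e-19 J.
N = E_total / E_photon = 1.14e17.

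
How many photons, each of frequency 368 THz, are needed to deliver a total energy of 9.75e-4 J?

4.00e15 photons

Per-photon energy: E = 2.438e-19 J (from frequency = 368 THz).
N = E_total / E_photon = 9.75e-4 J / 2.438e-19 J = 4.00e15.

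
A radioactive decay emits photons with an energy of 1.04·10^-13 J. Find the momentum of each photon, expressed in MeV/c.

(c = 2.99792458·10^8 m/s, 1 eV = 1.602176634·10^-19 J.)
Since p = E/c for a photon, p = 3.469·10^-22 kg·m/s.
Converting to MeV/c: p = 0.6491 MeV/c ≈ 0.649 MeV/c.

0.649 MeV/c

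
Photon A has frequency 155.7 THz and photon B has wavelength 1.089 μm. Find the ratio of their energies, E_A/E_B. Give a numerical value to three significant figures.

E_A = 1.032·10^-19 J (from frequency = 155.7 THz, via E = hf).
E_B = 1.824·10^-19 J (from wavelength = 1.089 μm, via E = hc/λ).
Ratio = 1.032·10^-19 / 1.824·10^-19 = 0.566.

0.566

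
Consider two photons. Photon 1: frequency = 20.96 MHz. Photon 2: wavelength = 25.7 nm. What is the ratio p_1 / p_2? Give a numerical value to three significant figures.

1.80·10^-9

p_1 = 4.633·10^-35 kg·m/s (from frequency = 20.96 MHz, via p = hf/c).
p_2 = 2.578·10^-26 kg·m/s (from wavelength = 25.7 nm, via p = h/λ).
Ratio = 4.633·10^-35 / 2.578·10^-26 = 1.80·10^-9.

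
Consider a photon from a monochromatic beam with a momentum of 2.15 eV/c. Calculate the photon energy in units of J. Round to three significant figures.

(c = 2.99792458e8 m/s, 1 eV = 1.602176634e-19 J.)
First convert: p = 2.15 eV/c = 1.1490e-27 kg·m/s.
Since E = pc for a photon, E = 3.445e-19 J.
So E ≈ 3.44e-19 J.

3.44e-19 J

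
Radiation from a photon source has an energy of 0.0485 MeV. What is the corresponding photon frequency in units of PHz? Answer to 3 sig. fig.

Take h = 6.62607015e-34 J·s, 1 eV = 1.602176634e-19 J.
In SI units: E = 0.0485 MeV = 7.7706e-15 J.
Apply f = E/h: f = 1.173e19 Hz.
Converting to PHz: f = 11730 PHz ≈ 1.17e4 PHz.

1.17e4 PHz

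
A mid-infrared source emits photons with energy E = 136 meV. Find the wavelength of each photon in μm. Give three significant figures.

9.12 μm

Take h = 6.62607015 × 10^-34 J·s, c = 2.99792458 × 10^8 m/s, 1 eV = 1.602176634 × 10^-19 J.
In SI units: E = 136 meV = 2.1790 × 10^-20 J.
Apply λ = hc/E: λ = 9.116 × 10^-6 m.
Converting to μm: λ = 9.116 μm ≈ 9.12 μm.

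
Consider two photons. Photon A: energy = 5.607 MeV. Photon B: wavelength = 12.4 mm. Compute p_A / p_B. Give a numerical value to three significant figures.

5.61 × 10^10

p_A = 2.997 × 10^-21 kg·m/s (from energy = 5.607 MeV, via p = E/c).
p_B = 5.344 × 10^-32 kg·m/s (from wavelength = 12.4 mm, via p = h/λ).
Ratio = 2.997 × 10^-21 / 5.344 × 10^-32 = 5.61 × 10^10.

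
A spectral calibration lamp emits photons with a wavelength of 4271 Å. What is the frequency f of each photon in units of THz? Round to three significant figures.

(c = 2.99792458e8 m/s.)
Convert to SI: λ = 4271 Å = 4.271e-7 m.
For a photon f = c/λ, so f = 7.019e14 Hz.
Converting to THz: f = 701.9 THz ≈ 702 THz.

702 THz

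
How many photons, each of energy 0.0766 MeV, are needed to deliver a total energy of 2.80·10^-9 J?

Per-photon energy: E = 1.227·10^-14 J (from energy = 0.0766 MeV).
N = E_total / E_photon = 2.80·10^-9 J / 1.227·10^-14 J = 2.28·10^5.

2.28·10^5 photons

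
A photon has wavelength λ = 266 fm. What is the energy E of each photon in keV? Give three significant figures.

4660 keV

Use h = 6.62607015·10^-34 J·s, c = 2.99792458·10^8 m/s, 1 eV = 1.602176634·10^-19 J.
In SI units: λ = 266 fm = 2.66·10^-13 m.
Apply E = hc/λ: E = 7.468·10^-13 J.
Converting to keV: E = 4661 keV ≈ 4660 keV.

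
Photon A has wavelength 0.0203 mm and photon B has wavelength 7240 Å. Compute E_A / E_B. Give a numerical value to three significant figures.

E_A = 9.785e-21 J (from wavelength = 0.0203 mm, via E = hc/λ).
E_B = 2.744e-19 J (from wavelength = 7240 Å, via E = hc/λ).
Ratio = 9.785e-21 / 2.744e-19 = 0.0357.

0.0357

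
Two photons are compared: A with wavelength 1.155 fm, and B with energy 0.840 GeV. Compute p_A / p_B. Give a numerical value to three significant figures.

1.28

p_A = 5.737e-19 kg·m/s (from wavelength = 1.155 fm, via p = h/λ).
p_B = 4.489e-19 kg·m/s (from energy = 0.840 GeV, via p = E/c).
Ratio = 5.737e-19 / 4.489e-19 = 1.28.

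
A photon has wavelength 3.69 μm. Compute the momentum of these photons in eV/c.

Use h = 6.62607015e-34 J·s, c = 2.99792458e8 m/s, 1 eV = 1.602176634e-19 J.
Convert to SI: λ = 3.69 μm = 3.69e-6 m.
Apply p = h/λ: p = 1.796e-28 kg·m/s.
Converting to eV/c: p = 0.3360 eV/c ≈ 0.336 eV/c.

0.336 eV/c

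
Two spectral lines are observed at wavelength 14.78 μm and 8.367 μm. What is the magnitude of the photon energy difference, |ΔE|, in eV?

0.0643 eV

Using E = hc/λ: E₁ = 1.3440 × 10^-20 J, E₂ = 2.3741 × 10^-20 J.
|ΔE| = |1.3440 × 10^-20 − 2.3741 × 10^-20| = 1.03 × 10^-20 J = 0.0643 eV.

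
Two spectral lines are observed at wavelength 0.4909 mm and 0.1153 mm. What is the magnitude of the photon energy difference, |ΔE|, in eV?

Using E = hc/λ: E₁ = 4.0465·10^-22 J, E₂ = 1.7228·10^-21 J.
|ΔE| = |4.0465·10^-22 − 1.7228·10^-21| = 1.32·10^-21 J = 8.23·10^-3 eV.

8.23·10^-3 eV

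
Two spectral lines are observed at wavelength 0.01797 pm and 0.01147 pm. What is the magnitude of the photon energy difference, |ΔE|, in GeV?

Using E = hc/λ: E₁ = 1.1054 × 10^-11 J, E₂ = 1.7319 × 10^-11 J.
|ΔE| = |1.1054 × 10^-11 − 1.7319 × 10^-11| = 6.26 × 10^-12 J = 0.0391 GeV.

0.0391 GeV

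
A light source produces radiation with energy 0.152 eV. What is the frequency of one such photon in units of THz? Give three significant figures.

36.8 THz

Take h = 6.62607015e-34 J·s, 1 eV = 1.602176634e-19 J.
In SI units: E = 0.152 eV = 2.4353e-20 J.
For a photon f = E/h, so f = 3.675e13 Hz.
Converting to THz: f = 36.75 THz ≈ 36.8 THz.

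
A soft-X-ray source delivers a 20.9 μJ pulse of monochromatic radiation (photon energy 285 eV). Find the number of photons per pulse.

4.58·10^11 photons

Per-photon energy: E = 4.566·10^-17 J (from energy = 285 eV).
N = E_total / E_photon = 2.09·10^-5 J / 4.566·10^-17 J = 4.58·10^11.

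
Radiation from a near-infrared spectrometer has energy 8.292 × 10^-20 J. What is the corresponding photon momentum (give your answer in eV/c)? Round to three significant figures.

0.518 eV/c

The photon relation is p = E/c, giving p = 2.766 × 10^-28 kg·m/s.
Converting to eV/c: p = 0.5175 eV/c ≈ 0.518 eV/c.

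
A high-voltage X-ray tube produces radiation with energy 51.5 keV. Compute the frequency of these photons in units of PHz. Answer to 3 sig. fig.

(h = 6.62607015e-34 J·s, 1 eV = 1.602176634e-19 J.)
Convert to SI: E = 51.5 keV = 8.2512e-15 J.
For a photon f = E/h, so f = 1.245e19 Hz.
Converting to PHz: f = 12450 PHz ≈ 1.25e4 PHz.

1.25e4 PHz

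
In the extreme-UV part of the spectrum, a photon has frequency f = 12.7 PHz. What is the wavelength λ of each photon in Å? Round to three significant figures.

236 Å

(c = 2.99792458e8 m/s.)
First convert: f = 12.7 PHz = 1.27e16 Hz.
Since λ = c/f for a photon, λ = 2.361e-8 m.
Converting to Å: λ = 236.1 Å ≈ 236 Å.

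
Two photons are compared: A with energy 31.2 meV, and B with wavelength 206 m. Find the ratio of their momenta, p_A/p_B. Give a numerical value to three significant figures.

5.18e6

p_A = 1.667e-29 kg·m/s (from energy = 31.2 meV, via p = E/c).
p_B = 3.217e-36 kg·m/s (from wavelength = 206 m, via p = h/λ).
Ratio = 1.667e-29 / 3.217e-36 = 5.18e6.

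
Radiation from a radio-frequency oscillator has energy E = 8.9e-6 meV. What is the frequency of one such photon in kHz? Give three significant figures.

In SI units: E = 8.9e-6 meV = 1.4259e-27 J.
Since f = E/h for a photon, f = 2.152e6 Hz.
Converting to kHz: f = 2152 kHz ≈ 2150 kHz.

2150 kHz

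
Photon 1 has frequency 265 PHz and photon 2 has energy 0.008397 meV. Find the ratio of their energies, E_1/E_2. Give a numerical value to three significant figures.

1.31e8

E_1 = 1.756e-16 J (from frequency = 265 PHz, via E = hf).
E_2 = 1.345e-24 J (from energy = 0.008397 meV, via E given directly).
Ratio = 1.756e-16 / 1.345e-24 = 1.31e8.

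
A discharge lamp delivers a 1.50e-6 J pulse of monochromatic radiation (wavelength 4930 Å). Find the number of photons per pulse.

3.72e12 photons

Per-photon energy: E = 4.029e-19 J (from wavelength = 4930 Å).
N = E_total / E_photon = 1.50e-6 J / 4.029e-19 J = 3.72e12.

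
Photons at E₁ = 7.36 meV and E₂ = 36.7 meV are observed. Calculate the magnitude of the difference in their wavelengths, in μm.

Using λ = hc/E: λ₁ = 1.685·10^-4 m, λ₂ = 3.378·10^-5 m.
|Δλ| = |1.685·10^-4 − 3.378·10^-5| = 1.35·10^-4 m = 135 μm.

135 μm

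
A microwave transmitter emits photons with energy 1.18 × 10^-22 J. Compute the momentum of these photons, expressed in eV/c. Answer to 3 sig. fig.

(c = 2.99792458 × 10^8 m/s, 1 eV = 1.602176634 × 10^-19 J.)
For a photon p = E/c, so p = 3.936 × 10^-31 kg·m/s.
Converting to eV/c: p = 7.365 × 10^-4 eV/c ≈ 7.36 × 10^-4 eV/c.

7.36 × 10^-4 eV/c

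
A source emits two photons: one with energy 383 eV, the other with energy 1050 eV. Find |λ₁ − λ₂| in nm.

Using λ = hc/E: λ₁ = 3.237 × 10^-9 m, λ₂ = 1.181 × 10^-9 m.
|Δλ| = |3.237 × 10^-9 − 1.181 × 10^-9| = 2.06 × 10^-9 m = 2.06 nm.

2.06 nm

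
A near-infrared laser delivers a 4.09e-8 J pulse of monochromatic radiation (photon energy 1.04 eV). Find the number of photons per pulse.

2.45e11 photons

Per-photon energy: E = 1.666e-19 J (from energy = 1.04 eV).
N = E_total / E_photon = 4.09e-8 J / 1.666e-19 J = 2.45e11.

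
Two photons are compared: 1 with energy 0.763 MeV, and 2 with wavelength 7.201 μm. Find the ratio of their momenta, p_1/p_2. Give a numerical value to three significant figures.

p_1 = 4.078e-22 kg·m/s (from energy = 0.763 MeV, via p = E/c).
p_2 = 9.202e-29 kg·m/s (from wavelength = 7.201 μm, via p = h/λ).
Ratio = 4.078e-22 / 9.202e-29 = 4.43e6.

4.43e6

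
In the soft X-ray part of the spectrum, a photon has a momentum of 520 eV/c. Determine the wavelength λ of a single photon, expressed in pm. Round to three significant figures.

2380 pm

Use h = 6.62607015·10^-34 J·s, c = 2.99792458·10^8 m/s, 1 eV = 1.602176634·10^-19 J.
Convert to SI: p = 520 eV/c = 2.7790·10^-25 kg·m/s.
The photon relation is λ = h/p, giving λ = 2.384·10^-9 m.
Converting to pm: λ = 2384 pm ≈ 2380 pm.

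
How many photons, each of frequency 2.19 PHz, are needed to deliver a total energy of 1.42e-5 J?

9.79e12 photons

Per-photon energy: E = 1.451e-18 J (from frequency = 2.19 PHz).
N = E_total / E_photon = 1.42e-5 J / 1.451e-18 J = 9.79e12.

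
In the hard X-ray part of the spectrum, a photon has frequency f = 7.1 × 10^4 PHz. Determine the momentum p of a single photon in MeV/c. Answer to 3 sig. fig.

Convert to SI: f = 7.1 × 10^4 PHz = 7.1 × 10^19 Hz.
Since p = hf/c for a photon, p = 1.569 × 10^-22 kg·m/s.
Converting to MeV/c: p = 0.2936 MeV/c ≈ 0.294 MeV/c.

0.294 MeV/c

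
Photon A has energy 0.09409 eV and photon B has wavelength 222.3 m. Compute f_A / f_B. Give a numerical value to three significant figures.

f_A = 2.275 × 10^13 Hz (from energy = 0.09409 eV, via f = E/h).
f_B = 1.349 × 10^6 Hz (from wavelength = 222.3 m, via f = c/λ).
Ratio = 2.275 × 10^13 / 1.349 × 10^6 = 1.69 × 10^7.

1.69 × 10^7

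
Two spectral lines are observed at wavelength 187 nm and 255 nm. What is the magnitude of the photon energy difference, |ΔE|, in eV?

1.77 eV

Using E = hc/λ: E₁ = 1.062e-18 J, E₂ = 7.790e-19 J.
|ΔE| = |1.062e-18 − 7.790e-19| = 2.83e-19 J = 1.77 eV.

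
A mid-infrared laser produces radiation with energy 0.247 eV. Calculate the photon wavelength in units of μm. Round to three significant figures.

5.02 μm

First convert: E = 0.247 eV = 3.9574 × 10^-20 J.
Apply λ = hc/E: λ = 5.020 × 10^-6 m.
Converting to μm: λ = 5.020 μm ≈ 5.02 μm.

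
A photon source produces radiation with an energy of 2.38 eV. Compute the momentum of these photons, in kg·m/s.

1.27 × 10^-27 kg·m/s

(c = 2.99792458 × 10^8 m/s, 1 eV = 1.602176634 × 10^-19 J.)
First convert: E = 2.38 eV = 3.8132 × 10^-19 J.
Apply p = E/c: p = 1.272 × 10^-27 kg·m/s.
So p ≈ 1.27 × 10^-27 kg·m/s.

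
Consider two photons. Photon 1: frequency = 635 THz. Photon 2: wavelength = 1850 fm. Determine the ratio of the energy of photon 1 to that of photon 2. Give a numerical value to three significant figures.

E_1 = 4.208·10^-19 J (from frequency = 635 THz, via E = hf).
E_2 = 1.074·10^-13 J (from wavelength = 1850 fm, via E = hc/λ).
Ratio = 4.208·10^-19 / 1.074·10^-13 = 3.92·10^-6.

3.92·10^-6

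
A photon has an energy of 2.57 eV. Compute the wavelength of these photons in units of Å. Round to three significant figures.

4820 Å

Use h = 6.62607015 × 10^-34 J·s, c = 2.99792458 × 10^8 m/s, 1 eV = 1.602176634 × 10^-19 J.
Convert to SI: E = 2.57 eV = 4.1176 × 10^-19 J.
Since λ = hc/E for a photon, λ = 4.824 × 10^-7 m.
Converting to Å: λ = 4824 Å ≈ 4820 Å.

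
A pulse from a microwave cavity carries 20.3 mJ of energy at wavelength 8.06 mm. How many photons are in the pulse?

Per-photon energy: E = 2.465e-23 J (from wavelength = 8.06 mm).
N = E_total / E_photon = 0.0203 J / 2.465e-23 J = 8.24e20.

8.24e20 photons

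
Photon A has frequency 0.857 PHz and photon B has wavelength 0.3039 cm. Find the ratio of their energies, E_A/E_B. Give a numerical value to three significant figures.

8690

E_A = 5.679e-19 J (from frequency = 0.857 PHz, via E = hf).
E_B = 6.537e-23 J (from wavelength = 0.3039 cm, via E = hc/λ).
Ratio = 5.679e-19 / 6.537e-23 = 8690.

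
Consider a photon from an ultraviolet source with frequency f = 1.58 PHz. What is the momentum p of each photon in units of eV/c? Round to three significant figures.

6.53 eV/c

(h = 6.62607015 × 10^-34 J·s, c = 2.99792458 × 10^8 m/s, 1 eV = 1.602176634 × 10^-19 J.)
Convert to SI: f = 1.58 PHz = 1.58 × 10^15 Hz.
The photon relation is p = hf/c, giving p = 3.492 × 10^-27 kg·m/s.
Converting to eV/c: p = 6.534 eV/c ≈ 6.53 eV/c.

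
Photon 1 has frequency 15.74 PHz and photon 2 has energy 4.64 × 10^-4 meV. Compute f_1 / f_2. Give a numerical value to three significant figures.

1.40 × 10^8

f_1 = 1.574 × 10^16 Hz (from frequency = 15.74 PHz, via f given directly).
f_2 = 1.122 × 10^8 Hz (from energy = 4.64 × 10^-4 meV, via f = E/h).
Ratio = 1.574 × 10^16 / 1.122 × 10^8 = 1.40 × 10^8.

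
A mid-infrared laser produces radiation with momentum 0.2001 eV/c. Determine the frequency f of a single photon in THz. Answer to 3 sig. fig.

In SI units: p = 0.2001 eV/c = 1.0694e-28 kg·m/s.
The photon relation is f = pc/h, giving f = 4.838e13 Hz.
Converting to THz: f = 48.38 THz ≈ 48.4 THz.

48.4 THz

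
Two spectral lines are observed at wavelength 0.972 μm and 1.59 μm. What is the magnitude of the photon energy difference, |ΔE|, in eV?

Using E = hc/λ: E₁ = 2.044 × 10^-19 J, E₂ = 1.249 × 10^-19 J.
|ΔE| = |2.044 × 10^-19 − 1.249 × 10^-19| = 7.94 × 10^-20 J = 0.496 eV.

0.496 eV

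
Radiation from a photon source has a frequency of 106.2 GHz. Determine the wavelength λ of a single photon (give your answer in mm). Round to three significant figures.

2.82 mm

In SI units: f = 106.2 GHz = 1.062e11 Hz.
For a photon λ = c/f, so λ = 0.002823 m.
Converting to mm: λ = 2.823 mm ≈ 2.82 mm.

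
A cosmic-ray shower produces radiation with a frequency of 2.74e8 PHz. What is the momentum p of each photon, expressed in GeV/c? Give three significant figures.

First convert: f = 2.74e8 PHz = 2.74e23 Hz.
For a photon p = hf/c, so p = 6.056e-19 kg·m/s.
Converting to GeV/c: p = 1.133 GeV/c ≈ 1.13 GeV/c.

1.13 GeV/c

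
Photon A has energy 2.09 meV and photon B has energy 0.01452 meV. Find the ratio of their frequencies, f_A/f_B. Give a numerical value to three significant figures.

f_A = 5.054·10^11 Hz (from energy = 2.09 meV, via f = E/h).
f_B = 3.511·10^9 Hz (from energy = 0.01452 meV, via f = E/h).
Ratio = 5.054·10^11 / 3.511·10^9 = 144.

144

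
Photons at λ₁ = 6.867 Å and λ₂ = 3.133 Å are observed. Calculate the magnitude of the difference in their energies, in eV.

2150 eV

Using E = hc/λ: E₁ = 2.8927 × 10^-16 J, E₂ = 6.3404 × 10^-16 J.
|ΔE| = |2.8927 × 10^-16 − 6.3404 × 10^-16| = 3.45 × 10^-16 J = 2150 eV.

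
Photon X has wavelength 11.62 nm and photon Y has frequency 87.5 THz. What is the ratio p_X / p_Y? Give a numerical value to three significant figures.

295

p_X = 5.702e-26 kg·m/s (from wavelength = 11.62 nm, via p = h/λ).
p_Y = 1.934e-28 kg·m/s (from frequency = 87.5 THz, via p = hf/c).
Ratio = 5.702e-26 / 1.934e-28 = 295.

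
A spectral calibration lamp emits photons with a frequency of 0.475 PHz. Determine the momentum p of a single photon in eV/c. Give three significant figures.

1.96 eV/c

(h = 6.62607015 × 10^-34 J·s, c = 2.99792458 × 10^8 m/s, 1 eV = 1.602176634 × 10^-19 J.)
First convert: f = 0.475 PHz = 4.75 × 10^14 Hz.
Apply p = hf/c: p = 1.050 × 10^-27 kg·m/s.
Converting to eV/c: p = 1.964 eV/c ≈ 1.96 eV/c.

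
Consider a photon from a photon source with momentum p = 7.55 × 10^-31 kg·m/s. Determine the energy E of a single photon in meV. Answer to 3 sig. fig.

1.41 meV

Use c = 2.99792458 × 10^8 m/s, 1 eV = 1.602176634 × 10^-19 J.
For a photon E = pc, so E = 2.263 × 10^-22 J.
Converting to meV: E = 1.413 meV ≈ 1.41 meV.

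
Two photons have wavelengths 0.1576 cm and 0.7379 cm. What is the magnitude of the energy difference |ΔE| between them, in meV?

0.619 meV

Using E = hc/λ: E₁ = 1.2604 × 10^-22 J, E₂ = 2.6920 × 10^-23 J.
|ΔE| = |1.2604 × 10^-22 − 2.6920 × 10^-23| = 9.91 × 10^-23 J = 0.619 meV.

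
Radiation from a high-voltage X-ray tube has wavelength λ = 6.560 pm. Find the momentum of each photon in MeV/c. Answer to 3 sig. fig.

0.189 MeV/c

(h = 6.62607015 × 10^-34 J·s, c = 2.99792458 × 10^8 m/s, 1 eV = 1.602176634 × 10^-19 J.)
Convert to SI: λ = 6.560 pm = 6.560 × 10^-12 m.
Since p = h/λ for a photon, p = 1.010 × 10^-22 kg·m/s.
Converting to MeV/c: p = 0.1890 MeV/c ≈ 0.189 MeV/c.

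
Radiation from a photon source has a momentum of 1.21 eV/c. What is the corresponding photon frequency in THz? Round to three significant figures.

In SI units: p = 1.21 eV/c = 6.4666e-28 kg·m/s.
The photon relation is f = pc/h, giving f = 2.926e14 Hz.
Converting to THz: f = 292.6 THz ≈ 293 THz.

293 THz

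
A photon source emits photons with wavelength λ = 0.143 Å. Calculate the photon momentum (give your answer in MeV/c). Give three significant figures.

0.0867 MeV/c

Convert to SI: λ = 0.143 Å = 1.43 × 10^-11 m.
Since p = h/λ for a photon, p = 4.634 × 10^-23 kg·m/s.
Converting to MeV/c: p = 0.08670 MeV/c ≈ 0.0867 MeV/c.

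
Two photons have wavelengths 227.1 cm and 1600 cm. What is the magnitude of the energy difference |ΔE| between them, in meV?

4.68e-4 meV

Using E = hc/λ: E₁ = 8.7470e-26 J, E₂ = 1.2415e-26 J.
|ΔE| = |8.7470e-26 − 1.2415e-26| = 7.51e-26 J = 4.68e-4 meV.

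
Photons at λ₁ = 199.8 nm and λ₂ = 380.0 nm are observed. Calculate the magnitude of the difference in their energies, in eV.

2.94 eV

Using E = hc/λ: E₁ = 9.9422 × 10^-19 J, E₂ = 5.2275 × 10^-19 J.
|ΔE| = |9.9422 × 10^-19 − 5.2275 × 10^-19| = 4.71 × 10^-19 J = 2.94 eV.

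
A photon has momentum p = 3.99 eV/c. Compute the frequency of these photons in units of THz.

965 THz

Use h = 6.62607015e-34 J·s, c = 2.99792458e8 m/s, 1 eV = 1.602176634e-19 J.
Convert to SI: p = 3.99 eV/c = 2.1324e-27 kg·m/s.
Since f = pc/h for a photon, f = 9.648e14 Hz.
Converting to THz: f = 964.8 THz ≈ 965 THz.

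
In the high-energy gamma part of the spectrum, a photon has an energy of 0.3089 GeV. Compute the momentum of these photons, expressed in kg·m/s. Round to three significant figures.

Convert to SI: E = 0.3089 GeV = 4.9491e-11 J.
Apply p = E/c: p = 1.651e-19 kg·m/s.
So p ≈ 1.65e-19 kg·m/s.

1.65e-19 kg·m/s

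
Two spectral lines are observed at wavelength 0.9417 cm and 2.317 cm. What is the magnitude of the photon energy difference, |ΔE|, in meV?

0.0781 meV

Using E = hc/λ: E₁ = 2.1094 × 10^-23 J, E₂ = 8.5734 × 10^-24 J.
|ΔE| = |2.1094 × 10^-23 − 8.5734 × 10^-24| = 1.25 × 10^-23 J = 0.0781 meV.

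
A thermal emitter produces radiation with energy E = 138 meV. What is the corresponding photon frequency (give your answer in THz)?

33.4 THz

Use h = 6.62607015 × 10^-34 J·s, 1 eV = 1.602176634 × 10^-19 J.
In SI units: E = 138 meV = 2.2110 × 10^-20 J.
Since f = E/h for a photon, f = 3.337 × 10^13 Hz.
Converting to THz: f = 33.37 THz ≈ 33.4 THz.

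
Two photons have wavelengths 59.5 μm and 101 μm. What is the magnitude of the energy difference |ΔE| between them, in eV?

8.56e-3 eV

Using E = hc/λ: E₁ = 3.339e-21 J, E₂ = 1.967e-21 J.
|ΔE| = |3.339e-21 − 1.967e-21| = 1.37e-21 J = 8.56e-3 eV.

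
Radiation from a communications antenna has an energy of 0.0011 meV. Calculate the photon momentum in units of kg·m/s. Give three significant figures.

Convert to SI: E = 0.0011 meV = 1.7624e-25 J.
The photon relation is p = E/c, giving p = 5.879e-34 kg·m/s.
So p ≈ 5.88e-34 kg·m/s.

5.88e-34 kg·m/s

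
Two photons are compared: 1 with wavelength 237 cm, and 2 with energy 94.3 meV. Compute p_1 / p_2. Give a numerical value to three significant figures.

p_1 = 2.796 × 10^-34 kg·m/s (from wavelength = 237 cm, via p = h/λ).
p_2 = 5.040 × 10^-29 kg·m/s (from energy = 94.3 meV, via p = E/c).
Ratio = 2.796 × 10^-34 / 5.040 × 10^-29 = 5.55 × 10^-6.

5.55 × 10^-6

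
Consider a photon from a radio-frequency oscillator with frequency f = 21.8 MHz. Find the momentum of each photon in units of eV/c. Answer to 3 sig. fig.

9.02 × 10^-8 eV/c

First convert: f = 21.8 MHz = 2.18 × 10^7 Hz.
For a photon p = hf/c, so p = 4.818 × 10^-35 kg·m/s.
Converting to eV/c: p = 9.016 × 10^-8 eV/c ≈ 9.02 × 10^-8 eV/c.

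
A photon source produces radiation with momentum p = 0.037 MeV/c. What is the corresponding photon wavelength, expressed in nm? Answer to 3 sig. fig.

0.0335 nm

Convert to SI: p = 0.037 MeV/c = 1.9774e-23 kg·m/s.
For a photon λ = h/p, so λ = 3.351e-11 m.
Converting to nm: λ = 0.03351 nm ≈ 0.0335 nm.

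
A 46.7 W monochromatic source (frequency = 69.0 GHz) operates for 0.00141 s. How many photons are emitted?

Total energy: E_total = P·t = 46.7 × 0.00141 = 0.06585 J.
Per-photon energy: E = 4.572e-23 J.
N = E_total / E_photon = 1.44e21.

1.44e21 photons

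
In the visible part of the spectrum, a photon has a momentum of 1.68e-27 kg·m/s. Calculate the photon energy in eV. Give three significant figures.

Since E = pc for a photon, E = 5.037e-19 J.
Converting to eV: E = 3.144 eV ≈ 3.14 eV.

3.14 eV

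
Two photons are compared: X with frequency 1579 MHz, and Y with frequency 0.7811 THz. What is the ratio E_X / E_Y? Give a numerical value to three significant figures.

E_X = 1.046·10^-24 J (from frequency = 1579 MHz, via E = hf).
E_Y = 5.176·10^-22 J (from frequency = 0.7811 THz, via E = hf).
Ratio = 1.046·10^-24 / 5.176·10^-22 = 2.02·10^-3.

2.02·10^-3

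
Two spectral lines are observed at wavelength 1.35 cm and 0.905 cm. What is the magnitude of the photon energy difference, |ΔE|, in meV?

Using E = hc/λ: E₁ = 1.471 × 10^-23 J, E₂ = 2.195 × 10^-23 J.
|ΔE| = |1.471 × 10^-23 − 2.195 × 10^-23| = 7.24 × 10^-24 J = 0.0452 meV.

0.0452 meV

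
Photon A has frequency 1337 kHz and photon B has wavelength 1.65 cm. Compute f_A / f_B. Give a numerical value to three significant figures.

7.36 × 10^-5

f_A = 1.337 × 10^6 Hz (from frequency = 1337 kHz, via f given directly).
f_B = 1.817 × 10^10 Hz (from wavelength = 1.65 cm, via f = c/λ).
Ratio = 1.337 × 10^6 / 1.817 × 10^10 = 7.36 × 10^-5.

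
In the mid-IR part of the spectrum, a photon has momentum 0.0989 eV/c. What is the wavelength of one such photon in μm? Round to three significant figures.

12.5 μm

First convert: p = 0.0989 eV/c = 5.2855e-29 kg·m/s.
The photon relation is λ = h/p, giving λ = 1.254e-5 m.
Converting to μm: λ = 12.54 μm ≈ 12.5 μm.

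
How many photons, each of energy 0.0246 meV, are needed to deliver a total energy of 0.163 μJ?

4.14 × 10^16 photons

Per-photon energy: E = 3.941 × 10^-24 J (from energy = 0.0246 meV).
N = E_total / E_photon = 1.63 × 10^-7 J / 3.941 × 10^-24 J = 4.14 × 10^16.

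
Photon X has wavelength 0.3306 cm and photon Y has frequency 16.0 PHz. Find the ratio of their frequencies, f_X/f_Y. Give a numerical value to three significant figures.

f_X = 9.068e10 Hz (from wavelength = 0.3306 cm, via f = c/λ).
f_Y = 1.600e16 Hz (from frequency = 16.0 PHz, via f given directly).
Ratio = 9.068e10 / 1.600e16 = 5.67e-6.

5.67e-6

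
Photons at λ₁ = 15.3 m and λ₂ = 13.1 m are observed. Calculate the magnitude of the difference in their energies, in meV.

Using E = hc/λ: E₁ = 1.298 × 10^-26 J, E₂ = 1.516 × 10^-26 J.
|ΔE| = |1.298 × 10^-26 − 1.516 × 10^-26| = 2.18 × 10^-27 J = 1.36 × 10^-5 meV.

1.36 × 10^-5 meV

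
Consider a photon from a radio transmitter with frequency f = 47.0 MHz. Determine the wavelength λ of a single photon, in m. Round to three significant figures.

6.38 m

(c = 2.99792458e8 m/s.)
First convert: f = 47.0 MHz = 4.70e7 Hz.
The photon relation is λ = c/f, giving λ = 6.379 m.
So λ ≈ 6.38 m.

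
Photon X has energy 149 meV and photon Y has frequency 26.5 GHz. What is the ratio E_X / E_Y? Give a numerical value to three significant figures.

E_X = 2.387e-20 J (from energy = 149 meV, via E given directly).
E_Y = 1.756e-23 J (from frequency = 26.5 GHz, via E = hf).
Ratio = 2.387e-20 / 1.756e-23 = 1360.

1360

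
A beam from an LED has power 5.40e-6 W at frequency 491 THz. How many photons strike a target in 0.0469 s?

7.78e11 photons

Total energy: E_total = P·t = 5.40e-6 × 0.0469 = 2.533e-7 J.
Per-photon energy: E = 3.253e-19 J.
N = E_total / E_photon = 7.78e11.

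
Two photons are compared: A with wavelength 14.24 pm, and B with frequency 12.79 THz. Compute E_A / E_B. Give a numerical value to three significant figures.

E_A = 1.395e-14 J (from wavelength = 14.24 pm, via E = hc/λ).
E_B = 8.475e-21 J (from frequency = 12.79 THz, via E = hf).
Ratio = 1.395e-14 / 8.475e-21 = 1.65e6.

1.65e6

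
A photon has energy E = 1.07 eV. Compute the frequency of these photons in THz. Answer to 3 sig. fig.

259 THz

Convert to SI: E = 1.07 eV = 1.7143 × 10^-19 J.
The photon relation is f = E/h, giving f = 2.587 × 10^14 Hz.
Converting to THz: f = 258.7 THz ≈ 259 THz.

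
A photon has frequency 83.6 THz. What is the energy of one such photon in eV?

0.346 eV

In SI units: f = 83.6 THz = 8.36 × 10^13 Hz.
Since E = hf for a photon, E = 5.539 × 10^-20 J.
Converting to eV: E = 0.3457 eV ≈ 0.346 eV.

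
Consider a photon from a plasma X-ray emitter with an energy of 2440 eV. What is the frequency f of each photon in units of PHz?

(h = 6.62607015 × 10^-34 J·s, 1 eV = 1.602176634 × 10^-19 J.)
In SI units: E = 2440 eV = 3.9093 × 10^-16 J.
For a photon f = E/h, so f = 5.900 × 10^17 Hz.
Converting to PHz: f = 590.0 PHz ≈ 590 PHz.

590 PHz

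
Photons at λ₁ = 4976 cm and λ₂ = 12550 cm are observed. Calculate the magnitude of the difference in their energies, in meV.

Using E = hc/λ: E₁ = 3.9921·10^-27 J, E₂ = 1.5828·10^-27 J.
|ΔE| = |3.9921·10^-27 − 1.5828·10^-27| = 2.41·10^-27 J = 1.50·10^-5 meV.

1.50·10^-5 meV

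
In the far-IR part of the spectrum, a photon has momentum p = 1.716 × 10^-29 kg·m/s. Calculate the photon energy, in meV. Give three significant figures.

32.1 meV

Since E = pc for a photon, E = 5.144 × 10^-21 J.
Converting to meV: E = 32.11 meV ≈ 32.1 meV.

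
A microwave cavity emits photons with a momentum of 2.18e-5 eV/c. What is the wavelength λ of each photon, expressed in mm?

56.9 mm

(h = 6.62607015e-34 J·s, c = 2.99792458e8 m/s, 1 eV = 1.602176634e-19 J.)
In SI units: p = 2.18e-5 eV/c = 1.1651e-32 kg·m/s.
Since λ = h/p for a photon, λ = 0.05687 m.
Converting to mm: λ = 56.87 mm ≈ 56.9 mm.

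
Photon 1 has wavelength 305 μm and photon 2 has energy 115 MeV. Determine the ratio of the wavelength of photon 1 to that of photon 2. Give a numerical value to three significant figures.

λ_1 = 3.050 × 10^-4 m (from wavelength = 305 μm, via λ given directly).
λ_2 = 1.078 × 10^-14 m (from energy = 115 MeV, via λ = hc/E).
Ratio = 3.050 × 10^-4 / 1.078 × 10^-14 = 2.83 × 10^10.

2.83 × 10^10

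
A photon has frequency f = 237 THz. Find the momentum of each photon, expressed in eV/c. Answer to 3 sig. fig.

0.980 eV/c

Use h = 6.62607015 × 10^-34 J·s, c = 2.99792458 × 10^8 m/s, 1 eV = 1.602176634 × 10^-19 J.
In SI units: f = 237 THz = 2.37 × 10^14 Hz.
For a photon p = hf/c, so p = 5.238 × 10^-28 kg·m/s.
Converting to eV/c: p = 0.9802 eV/c ≈ 0.980 eV/c.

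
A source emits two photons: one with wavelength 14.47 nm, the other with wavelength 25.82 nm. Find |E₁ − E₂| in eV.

37.7 eV

Using E = hc/λ: E₁ = 1.3728·10^-17 J, E₂ = 7.6934·10^-18 J.
|ΔE| = |1.3728·10^-17 − 7.6934·10^-18| = 6.03·10^-18 J = 37.7 eV.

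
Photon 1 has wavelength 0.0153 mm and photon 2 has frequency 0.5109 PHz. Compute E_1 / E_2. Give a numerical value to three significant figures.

0.0384

E_1 = 1.298e-20 J (from wavelength = 0.0153 mm, via E = hc/λ).
E_2 = 3.385e-19 J (from frequency = 0.5109 PHz, via E = hf).
Ratio = 1.298e-20 / 3.385e-19 = 0.0384.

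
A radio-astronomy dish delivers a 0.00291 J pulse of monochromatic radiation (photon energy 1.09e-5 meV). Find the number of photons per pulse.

1.67e24 photons

Per-photon energy: E = 1.746e-27 J (from energy = 1.09e-5 meV).
N = E_total / E_photon = 0.00291 J / 1.746e-27 J = 1.67e24.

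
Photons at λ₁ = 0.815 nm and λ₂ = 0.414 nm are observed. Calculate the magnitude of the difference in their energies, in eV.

Using E = hc/λ: E₁ = 2.437·10^-16 J, E₂ = 4.798·10^-16 J.
|ΔE| = |2.437·10^-16 − 4.798·10^-16| = 2.36·10^-16 J = 1470 eV.

1470 eV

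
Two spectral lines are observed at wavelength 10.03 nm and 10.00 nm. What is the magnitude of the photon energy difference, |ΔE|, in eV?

Using E = hc/λ: E₁ = 1.9805 × 10^-17 J, E₂ = 1.9864 × 10^-17 J.
|ΔE| = |1.9805 × 10^-17 − 1.9864 × 10^-17| = 5.94 × 10^-20 J = 0.371 eV.

0.371 eV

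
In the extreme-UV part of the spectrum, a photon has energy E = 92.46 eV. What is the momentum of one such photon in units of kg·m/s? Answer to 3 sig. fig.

In SI units: E = 92.46 eV = 1.4814·10^-17 J.
The photon relation is p = E/c, giving p = 4.941·10^-26 kg·m/s.
So p ≈ 4.94·10^-26 kg·m/s.

4.94·10^-26 kg·m/s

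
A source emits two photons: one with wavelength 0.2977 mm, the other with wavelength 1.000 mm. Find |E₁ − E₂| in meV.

Using E = hc/λ: E₁ = 6.6726e-22 J, E₂ = 1.9864e-22 J.
|ΔE| = |6.6726e-22 − 1.9864e-22| = 4.69e-22 J = 2.92 meV.

2.92 meV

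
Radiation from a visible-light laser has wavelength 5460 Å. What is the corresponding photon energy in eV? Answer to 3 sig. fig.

Take h = 6.62607015 × 10^-34 J·s, c = 2.99792458 × 10^8 m/s, 1 eV = 1.602176634 × 10^-19 J.
In SI units: λ = 5460 Å = 5.46 × 10^-7 m.
The photon relation is E = hc/λ, giving E = 3.638 × 10^-19 J.
Converting to eV: E = 2.271 eV ≈ 2.27 eV.

2.27 eV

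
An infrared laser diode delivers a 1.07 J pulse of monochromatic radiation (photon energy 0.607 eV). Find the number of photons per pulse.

1.10e19 photons

Per-photon energy: E = 9.725e-20 J (from energy = 0.607 eV).
N = E_total / E_photon = 1.07 J / 9.725e-20 J = 1.10e19.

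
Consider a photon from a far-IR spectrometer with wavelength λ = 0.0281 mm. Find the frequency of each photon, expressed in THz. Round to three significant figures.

10.7 THz

In SI units: λ = 0.0281 mm = 2.81 × 10^-5 m.
For a photon f = c/λ, so f = 1.067 × 10^13 Hz.
Converting to THz: f = 10.67 THz ≈ 10.7 THz.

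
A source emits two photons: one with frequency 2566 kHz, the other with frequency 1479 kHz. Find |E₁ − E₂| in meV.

4.50 × 10^-6 meV

Using E = hf: E₁ = 1.7002 × 10^-27 J, E₂ = 9.8000 × 10^-28 J.
|ΔE| = |1.7002 × 10^-27 − 9.8000 × 10^-28| = 7.20 × 10^-28 J = 4.50 × 10^-6 meV.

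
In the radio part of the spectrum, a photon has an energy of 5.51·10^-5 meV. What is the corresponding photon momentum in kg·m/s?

2.94·10^-35 kg·m/s

In SI units: E = 5.51·10^-5 meV = 8.8280·10^-27 J.
Since p = E/c for a photon, p = 2.945·10^-35 kg·m/s.
So p ≈ 2.94·10^-35 kg·m/s.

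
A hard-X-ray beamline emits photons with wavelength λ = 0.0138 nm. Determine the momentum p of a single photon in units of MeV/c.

Take h = 6.62607015e-34 J·s, c = 2.99792458e8 m/s, 1 eV = 1.602176634e-19 J.
Convert to SI: λ = 0.0138 nm = 1.38e-11 m.
Apply p = h/λ: p = 4.802e-23 kg·m/s.
Converting to MeV/c: p = 0.08984 MeV/c ≈ 0.0898 MeV/c.

0.0898 MeV/c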